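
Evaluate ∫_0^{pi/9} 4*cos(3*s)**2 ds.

Use the identity cos^2(3*s) = (1 + cos(6*s))/2.
An antiderivative is F(s) = 2*s + sin(6*s)/3.
Then F(pi/9) - F(0) = (sqrt(3)/6 + 2*pi/9) - (0) = sqrt(3)/6 + 2*pi/9.

sqrt(3)/6 + 2*pi/9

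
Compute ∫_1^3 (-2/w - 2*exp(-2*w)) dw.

An antiderivative is F(w) = -2*log(w) + exp(-2*w).
Then F(3) - F(1) = (-2*log(3) + exp(-6)) - (exp(-2)) = -2*log(3) - exp(-2) + exp(-6).

-2*log(3) - exp(-2) + exp(-6)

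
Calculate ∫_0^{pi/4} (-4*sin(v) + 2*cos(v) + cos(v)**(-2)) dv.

-3 + 3*sqrt(2)

An antiderivative is F(v) = 2*sin(v) + 4*cos(v) + tan(v).
Then F(pi/4) - F(0) = (1 + 3*sqrt(2)) - (4) = -3 + 3*sqrt(2).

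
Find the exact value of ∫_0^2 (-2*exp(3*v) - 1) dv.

An antiderivative is F(v) = -2*exp(3*v)/3 - v.
Then F(2) - F(0) = (-2*exp(6)/3 - 2) - (-2/3) = -2*exp(6)/3 - 4/3.

-2*exp(6)/3 - 4/3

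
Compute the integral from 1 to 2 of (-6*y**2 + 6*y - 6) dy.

-11

By the power rule, an antiderivative is F(y) = -2*y**3 + 3*y**2 - 6*y.
Then F(2) - F(1) = (-16) - (-5) = -11.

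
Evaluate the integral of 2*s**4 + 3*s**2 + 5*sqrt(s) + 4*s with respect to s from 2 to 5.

-20*sqrt(2)/3 + 50*sqrt(5)/3 + 6981/5

By the power rule, an antiderivative is F(s) = 2*s**5/5 + 10*s**(3/2)/3 + s**3 + 2*s**2.
Then F(5) - F(2) = (50*sqrt(5)/3 + 1425) - (20*sqrt(2)/3 + 144/5) = -20*sqrt(2)/3 + 50*sqrt(5)/3 + 6981/5.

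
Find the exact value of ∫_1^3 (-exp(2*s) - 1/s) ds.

-exp(6)/2 - log(3) + exp(2)/2

An antiderivative is F(s) = -exp(2*s)/2 - log(s).
Then F(3) - F(1) = (-exp(6)/2 - log(3)) - (-exp(2)/2) = -exp(6)/2 - log(3) + exp(2)/2.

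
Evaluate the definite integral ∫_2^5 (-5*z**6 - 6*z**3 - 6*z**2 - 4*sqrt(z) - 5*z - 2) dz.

-398427/7 - 40*sqrt(5)/3 + 16*sqrt(2)/3

By the power rule, an antiderivative is F(z) = -5*z**7/7 - 3*z**4/2 - 8*z**(3/2)/3 - 2*z**3 - 5*z**2/2 - 2*z.
Then F(5) - F(2) = (-399445/7 - 40*sqrt(5)/3) - (-1018/7 - 16*sqrt(2)/3) = -398427/7 - 40*sqrt(5)/3 + 16*sqrt(2)/3.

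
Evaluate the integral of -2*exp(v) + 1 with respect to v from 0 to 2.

An antiderivative is F(v) = v - 2*exp(v).
Then F(2) - F(0) = (2 - 2*exp(2)) - (-2) = 4 - 2*exp(2).

4 - 2*exp(2)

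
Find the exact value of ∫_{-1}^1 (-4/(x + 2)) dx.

An antiderivative is F(x) = -4*log(x + 2).
Then F(1) - F(-1) = (-log(81)) - (0) = -log(81).

-log(81)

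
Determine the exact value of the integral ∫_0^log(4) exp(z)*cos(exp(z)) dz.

Let u = exp(z), so du = exp(z) dz. When z = 0, u = 1; when z = log(4), u = 4.
The integral becomes ∫ cos(u) du from 1 to 4, with antiderivative sin(u).
Back in z: F(z) = sin(exp(z)).
Then F(log(4)) - F(0) = (sin(4)) - (sin(1)) = -sin(1) + sin(4).

-sin(1) + sin(4)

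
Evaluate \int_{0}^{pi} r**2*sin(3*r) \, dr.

Integrate by parts twice (u = r^2, dv = sin(3*r) dr).
An antiderivative is F(r) = -r**2*cos(3*r)/3 + 2*r*sin(3*r)/9 + 2*cos(3*r)/27.
Then F(pi) - F(0) = (-2/27 + pi**2/3) - (2/27) = -4/27 + pi**2/3.

-4/27 + pi**2/3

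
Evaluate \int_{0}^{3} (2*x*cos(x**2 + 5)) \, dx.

Let u = x**2 + 5, so du = 2*x dx. When x = 0, u = 5; when x = 3, u = 14.
The integral becomes ∫ cos(u) du from 5 to 14, with antiderivative sin(u).
Back in x: F(x) = sin(x**2 + 5).
Then F(3) - F(0) = (sin(14)) - (sin(5)) = -sin(5) + sin(14).

-sin(5) + sin(14)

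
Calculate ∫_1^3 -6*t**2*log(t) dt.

Integrate by parts once (u = ln t, dv = -6*t**2 dt).
An antiderivative is F(t) = -2*t**3*(3*log(t) - 1)/3.
Then F(3) - F(1) = (18 - 54*log(3)) - (2/3) = 52/3 - 54*log(3).

52/3 - 54*log(3)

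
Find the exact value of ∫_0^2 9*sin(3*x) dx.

3 - 3*cos(6)

Let u = 3*x, so du = 3 dx. When x = 0, u = 0; when x = 2, u = 6.
The integral becomes 3·∫ sin(u) du from 0 to 6, with antiderivative -3*cos(u).
Back in x: F(x) = -3*cos(3*x).
Then F(2) - F(0) = (-3*cos(6)) - (-3) = 3 - 3*cos(6).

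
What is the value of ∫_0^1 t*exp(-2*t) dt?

Integrate by parts once (u = t, dv = exp(-2*t) dt).
An antiderivative is F(t) = (-2*t - 1)*exp(-2*t)/4.
Then F(1) - F(0) = (-3*exp(-2)/4) - (-1/4) = (-3 + exp(2))*exp(-2)/4.

(-3 + exp(2))*exp(-2)/4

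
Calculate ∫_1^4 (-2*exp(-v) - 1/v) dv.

(-log(4**exp(4)) - 2*exp(3) + 2)*exp(-4)

An antiderivative is F(v) = -log(v) + 2*exp(-v).
Then F(4) - F(1) = ((2 - log(4**exp(4)))*exp(-4)) - (2*exp(-1)) = (-log(4**exp(4)) - 2*exp(3) + 2)*exp(-4).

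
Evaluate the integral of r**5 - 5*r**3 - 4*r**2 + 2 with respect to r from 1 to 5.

By the power rule, an antiderivative is F(r) = r**6/6 - 5*r**4/4 - 4*r**3/3 + 2*r.
Then F(5) - F(1) = (6665/4) - (-5/12) = 5000/3.

5000/3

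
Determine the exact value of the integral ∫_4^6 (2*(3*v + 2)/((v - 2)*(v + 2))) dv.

-2*log(3) + 8*log(2)

Factor the denominator: v**2 - 4 = (v + 2)(v - 2).
Partial fractions: 2*(3*v + 2)/((v - 2)*(v + 2)) = 2/(v + 2) + 4/(v - 2).
An antiderivative is F(v) = 4*log(v - 2) + 2*log(v + 2).
Then F(6) - F(4) = (14*log(2)) - (2*log(3) + 6*log(2)) = -2*log(3) + 8*log(2).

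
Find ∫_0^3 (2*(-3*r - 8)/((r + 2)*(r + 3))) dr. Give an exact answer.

-4*log(5) + 2*log(2)

Factor the denominator: r**2 + 5*r + 6 = (r + 3)(r + 2).
Partial fractions: 2*(-3*r - 8)/((r + 2)*(r + 3)) = -2/(r + 3) - 4/(r + 2).
An antiderivative is F(r) = -4*log(r + 2) - 2*log(r + 3).
Then F(3) - F(0) = (-4*log(5) - 2*log(3) - 2*log(2)) - (-4*log(2) - 2*log(3)) = -4*log(5) + 2*log(2).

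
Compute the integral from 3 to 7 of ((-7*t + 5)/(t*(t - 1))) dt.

-5*log(7) + 3*log(3)

Factor the denominator: t**2 - t = t(t - 1).
Partial fractions: (-7*t + 5)/(t*(t - 1)) = -5/t - 2/(t - 1).
An antiderivative is F(t) = -5*log(t) - 2*log(t - 1).
Then F(7) - F(3) = (-5*log(7) - 2*log(3) - 2*log(2)) - (-5*log(3) - 2*log(2)) = -5*log(7) + 3*log(3).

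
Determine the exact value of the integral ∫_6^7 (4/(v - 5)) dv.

log(16)

An antiderivative is F(v) = 4*log(v - 5).
Then F(7) - F(6) = (log(16)) - (0) = log(16).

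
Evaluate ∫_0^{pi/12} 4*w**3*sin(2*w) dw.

Integrate by parts 3 times (u = w^3, dv = 4*sin(2*w) dw).
An antiderivative is F(w) = -2*w**3*cos(2*w) + 3*w**2*sin(2*w) + 3*w*cos(2*w) - 3*sin(2*w)/2.
Then F(pi/12) - F(0) = (-3/4 - sqrt(3)*pi**3/1728 + pi**2/96 + sqrt(3)*pi/8) - (0) = -3/4 - sqrt(3)*pi**3/1728 + pi**2/96 + sqrt(3)*pi/8.

-3/4 - sqrt(3)*pi**3/1728 + pi**2/96 + sqrt(3)*pi/8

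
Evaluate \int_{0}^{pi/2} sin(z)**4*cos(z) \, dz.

Let u = sin(z), so du = cos(z) dz. When z = 0, u = 0; when z = pi/2, u = 1.
The integral becomes ∫ u**4 du from 0 to 1, with antiderivative u**5/5.
Back in z: F(z) = sin(z)**5/5.
Then F(pi/2) - F(0) = (1/5) - (0) = 1/5.

1/5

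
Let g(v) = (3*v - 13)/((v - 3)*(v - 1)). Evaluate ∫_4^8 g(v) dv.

Factor the denominator: v**2 - 4*v + 3 = (v - 1)(v - 3).
Partial fractions: (3*v - 13)/((v - 3)*(v - 1)) = 5/(v - 1) - 2/(v - 3).
An antiderivative is F(v) = -2*log(v - 3) + 5*log(v - 1).
Then F(8) - F(4) = (-2*log(5) + 5*log(7)) - (5*log(3)) = -5*log(3) - 2*log(5) + 5*log(7).

-5*log(3) - 2*log(5) + 5*log(7)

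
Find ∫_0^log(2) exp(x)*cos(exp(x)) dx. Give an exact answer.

Let u = exp(x), so du = exp(x) dx. When x = 0, u = 1; when x = log(2), u = 2.
The integral becomes ∫ cos(u) du from 1 to 2, with antiderivative sin(u).
Back in x: F(x) = sin(exp(x)).
Then F(log(2)) - F(0) = (sin(2)) - (sin(1)) = -sin(1) + sin(2).

-sin(1) + sin(2)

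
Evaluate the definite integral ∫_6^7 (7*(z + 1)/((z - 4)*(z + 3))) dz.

Factor the denominator: z**2 - z - 12 = (z + 3)(z - 4).
Partial fractions: 7*(z + 1)/((z - 4)*(z + 3)) = 2/(z + 3) + 5/(z - 4).
An antiderivative is F(z) = 5*log(z - 4) + 2*log(z + 3).
Then F(7) - F(6) = (2*log(2) + 2*log(5) + 5*log(3)) - (5*log(2) + 4*log(3)) = log(75/8).

log(75/8)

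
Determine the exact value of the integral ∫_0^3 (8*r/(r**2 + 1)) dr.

4*log(2) + 4*log(5)

Let u = r**2 + 1, so du = 2*r dr. When r = 0, u = 1; when r = 3, u = 10.
The integral becomes 4·∫ 1/u du from 1 to 10, with antiderivative 4*log(u).
Back in r: F(r) = 4*log(r**2 + 1).
Then F(3) - F(0) = (4*log(2) + 4*log(5)) - (0) = 4*log(2) + 4*log(5).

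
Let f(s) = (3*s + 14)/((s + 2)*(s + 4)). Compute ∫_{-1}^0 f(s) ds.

Factor the denominator: s**2 + 6*s + 8 = (s + 4)(s + 2).
Partial fractions: (3*s + 14)/((s + 2)*(s + 4)) = -1/(s + 4) + 4/(s + 2).
An antiderivative is F(s) = 4*log(s + 2) - log(s + 4).
Then F(0) - F(-1) = (log(4)) - (-log(3)) = log(12).

log(12)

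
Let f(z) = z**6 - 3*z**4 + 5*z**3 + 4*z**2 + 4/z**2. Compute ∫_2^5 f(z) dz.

By the power rule, an antiderivative is F(z) = z**7/7 - 3*z**5/5 + 5*z**4/4 + 4*z**3/3 - 4/z.
Then F(5) - F(2) = (4297789/420) - (2914/105) = 1428711/140.

1428711/140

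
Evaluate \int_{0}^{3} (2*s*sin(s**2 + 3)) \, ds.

Let u = s**2 + 3, so du = 2*s ds. When s = 0, u = 3; when s = 3, u = 12.
The integral becomes ∫ sin(u) du from 3 to 12, with antiderivative -cos(u).
Back in s: F(s) = -cos(s**2 + 3).
Then F(3) - F(0) = (-cos(12)) - (-cos(3)) = cos(3) - cos(12).

cos(3) - cos(12)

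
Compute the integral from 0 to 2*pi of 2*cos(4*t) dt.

0

An antiderivative is F(t) = sin(4*t)/2.
Then F(2*pi) - F(0) = (0) - (0) = 0.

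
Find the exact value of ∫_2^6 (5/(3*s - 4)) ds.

5*log(7)/3

An antiderivative is F(s) = 5*log(3*s - 4)/3.
Then F(6) - F(2) = (5*log(14)/3) - (5*log(2)/3) = 5*log(7)/3.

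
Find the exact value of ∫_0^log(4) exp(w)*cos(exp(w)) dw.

-sin(1) + sin(4)

Let u = exp(w), so du = exp(w) dw. When w = 0, u = 1; when w = log(4), u = 4.
The integral becomes ∫ cos(u) du from 1 to 4, with antiderivative sin(u).
Back in w: F(w) = sin(exp(w)).
Then F(log(4)) - F(0) = (sin(4)) - (sin(1)) = -sin(1) + sin(4).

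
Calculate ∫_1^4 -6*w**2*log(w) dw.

42 - 256*log(2)

Integrate by parts once (u = ln w, dv = -6*w**2 dw).
An antiderivative is F(w) = -2*w**3*(3*log(w) - 1)/3.
Then F(4) - F(1) = (128/3 - 256*log(2)) - (2/3) = 42 - 256*log(2).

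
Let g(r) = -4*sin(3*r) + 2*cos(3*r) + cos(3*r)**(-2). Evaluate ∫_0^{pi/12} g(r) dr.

An antiderivative is F(r) = 2*sin(3*r)/3 + 4*cos(3*r)/3 + tan(3*r)/3.
Then F(pi/12) - F(0) = (1/3 + sqrt(2)) - (4/3) = -1 + sqrt(2).

-1 + sqrt(2)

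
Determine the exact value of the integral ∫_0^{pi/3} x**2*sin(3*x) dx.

-4/27 + pi**2/27

Integrate by parts twice (u = x^2, dv = sin(3*x) dx).
An antiderivative is F(x) = -x**2*cos(3*x)/3 + 2*x*sin(3*x)/9 + 2*cos(3*x)/27.
Then F(pi/3) - F(0) = (-2/27 + pi**2/27) - (2/27) = -4/27 + pi**2/27.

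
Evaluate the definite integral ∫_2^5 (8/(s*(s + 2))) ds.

-4*log(7) + 4*log(2) + 4*log(5)

Factor the denominator: s**2 + 2*s = (s + 2)s.
Partial fractions: 8/(s*(s + 2)) = -4/(s + 2) + 4/s.
An antiderivative is F(s) = 4*log(s) - 4*log(s + 2).
Then F(5) - F(2) = (-4*log(7) + 4*log(5)) - (-log(16)) = -4*log(7) + 4*log(2) + 4*log(5).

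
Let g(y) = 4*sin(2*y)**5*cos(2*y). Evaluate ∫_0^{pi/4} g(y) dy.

1/3

Let u = sin(2*y), so du = 2*cos(2*y) dy. When y = 0, u = 0; when y = pi/4, u = 1.
The integral becomes 2·∫ u**5 du from 0 to 1, with antiderivative u**6/3.
Back in y: F(y) = sin(2*y)**6/3.
Then F(pi/4) - F(0) = (1/3) - (0) = 1/3.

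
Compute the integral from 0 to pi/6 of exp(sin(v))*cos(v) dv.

Let u = sin(v), so du = cos(v) dv. When v = 0, u = 0; when v = pi/6, u = 1/2.
The integral becomes ∫ exp(u) du from 0 to 1/2, with antiderivative exp(u).
Back in v: F(v) = exp(sin(v)).
Then F(pi/6) - F(0) = (exp(1/2)) - (1) = -1 + exp(1/2).

-1 + exp(1/2)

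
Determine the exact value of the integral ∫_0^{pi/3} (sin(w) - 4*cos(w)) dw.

1/2 - 2*sqrt(3)

An antiderivative is F(w) = -4*sin(w) - cos(w).
Then F(pi/3) - F(0) = (-2*sqrt(3) - 1/2) - (-1) = 1/2 - 2*sqrt(3).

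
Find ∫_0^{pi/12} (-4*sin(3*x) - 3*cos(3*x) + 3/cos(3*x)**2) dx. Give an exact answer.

An antiderivative is F(x) = -sin(3*x) + 4*cos(3*x)/3 + tan(3*x).
Then F(pi/12) - F(0) = (sqrt(2)/6 + 1) - (4/3) = -1/3 + sqrt(2)/6.

-1/3 + sqrt(2)/6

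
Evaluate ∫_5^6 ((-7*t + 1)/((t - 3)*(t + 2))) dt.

-4*log(3) - 5*log(2) + 3*log(7)

Factor the denominator: t**2 - t - 6 = (t + 2)(t - 3).
Partial fractions: (-7*t + 1)/((t - 3)*(t + 2)) = -3/(t + 2) - 4/(t - 3).
An antiderivative is F(t) = -4*log(t - 3) - 3*log(t + 2).
Then F(6) - F(5) = (-9*log(2) - 4*log(3)) - (-3*log(7) - 4*log(2)) = -4*log(3) - 5*log(2) + 3*log(7).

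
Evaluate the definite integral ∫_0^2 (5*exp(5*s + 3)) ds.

-exp(3) + exp(13)

Let u = 5*s + 3, so du = 5 ds. When s = 0, u = 3; when s = 2, u = 13.
The integral becomes ∫ exp(u) du from 3 to 13, with antiderivative exp(u).
Back in s: F(s) = exp(5*s + 3).
Then F(2) - F(0) = (exp(13)) - (exp(3)) = -exp(3) + exp(13).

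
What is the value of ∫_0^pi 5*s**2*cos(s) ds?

-10*pi

Integrate by parts twice (u = s^2, dv = 5*cos(s) ds).
An antiderivative is F(s) = 5*s**2*sin(s) + 10*s*cos(s) - 10*sin(s).
Then F(pi) - F(0) = (-10*pi) - (0) = -10*pi.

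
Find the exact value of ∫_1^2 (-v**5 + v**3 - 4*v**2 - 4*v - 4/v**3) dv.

By the power rule, an antiderivative is F(v) = -v**6/6 + v**4/4 - 4*v**3/3 - 2*v**2 + 2/v**2.
Then F(2) - F(1) = (-149/6) - (-5/4) = -283/12.

-283/12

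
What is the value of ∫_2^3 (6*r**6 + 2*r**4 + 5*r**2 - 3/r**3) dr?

1579801/840

By the power rule, an antiderivative is F(r) = 6*r**7/7 + 2*r**5/5 + 5*r**3/3 + 3/(2*r**2).
Then F(3) - F(2) = (423557/210) - (114427/840) = 1579801/840.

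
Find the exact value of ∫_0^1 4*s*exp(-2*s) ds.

1 - 3*exp(-2)

Integrate by parts once (u = s, dv = 4*exp(-2*s) ds).
An antiderivative is F(s) = (-2*s - 1)*exp(-2*s).
Then F(1) - F(0) = (-3*exp(-2)) - (-1) = 1 - 3*exp(-2).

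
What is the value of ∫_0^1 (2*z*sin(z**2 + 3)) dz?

Let u = z**2 + 3, so du = 2*z dz. When z = 0, u = 3; when z = 1, u = 4.
The integral becomes ∫ sin(u) du from 3 to 4, with antiderivative -cos(u).
Back in z: F(z) = -cos(z**2 + 3).
Then F(1) - F(0) = (-cos(4)) - (-cos(3)) = cos(3) - cos(4).

cos(3) - cos(4)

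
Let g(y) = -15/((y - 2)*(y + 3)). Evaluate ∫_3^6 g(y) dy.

Factor the denominator: y**2 + y - 6 = (y + 3)(y - 2).
Partial fractions: -15/((y - 2)*(y + 3)) = 3/(y + 3) - 3/(y - 2).
An antiderivative is F(y) = -3*log(y - 2) + 3*log(y + 3).
Then F(6) - F(3) = (-6*log(2) + 6*log(3)) - (3*log(2) + 3*log(3)) = -9*log(2) + 3*log(3).

-9*log(2) + 3*log(3)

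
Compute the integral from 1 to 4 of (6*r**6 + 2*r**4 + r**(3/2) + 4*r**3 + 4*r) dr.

516221/35

By the power rule, an antiderivative is F(r) = 6*r**7/7 + 2*r**(5/2)/5 + 2*r**5/5 + r**4 + 2*r**2.
Then F(4) - F(1) = (516384/35) - (163/35) = 516221/35.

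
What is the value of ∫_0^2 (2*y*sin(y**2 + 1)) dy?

Let u = y**2 + 1, so du = 2*y dy. When y = 0, u = 1; when y = 2, u = 5.
The integral becomes ∫ sin(u) du from 1 to 5, with antiderivative -cos(u).
Back in y: F(y) = -cos(y**2 + 1).
Then F(2) - F(0) = (-cos(5)) - (-cos(1)) = -cos(5) + cos(1).

-cos(5) + cos(1)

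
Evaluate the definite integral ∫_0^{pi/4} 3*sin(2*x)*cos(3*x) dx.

Use the identity sin(2*x)cos(3*x) = [sin(5*x) + sin(-x)]/2.
An antiderivative is F(x) = 3*cos(x)/2 - 3*cos(5*x)/10.
Then F(pi/4) - F(0) = (9*sqrt(2)/10) - (6/5) = -6/5 + 9*sqrt(2)/10.

-6/5 + 9*sqrt(2)/10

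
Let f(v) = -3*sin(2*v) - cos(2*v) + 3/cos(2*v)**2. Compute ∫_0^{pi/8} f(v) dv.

An antiderivative is F(v) = -sin(2*v)/2 + 3*cos(2*v)/2 + 3*tan(2*v)/2.
Then F(pi/8) - F(0) = (sqrt(2)/2 + 3/2) - (3/2) = sqrt(2)/2.

sqrt(2)/2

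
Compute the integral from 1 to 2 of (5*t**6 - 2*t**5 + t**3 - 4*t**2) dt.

By the power rule, an antiderivative is F(t) = 5*t**7/7 - t**6/3 + t**4/4 - 4*t**3/3.
Then F(2) - F(1) = (444/7) - (-59/84) = 5387/84.

5387/84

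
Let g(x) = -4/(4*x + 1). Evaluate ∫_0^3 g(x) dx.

-log(13)

An antiderivative is F(x) = -log(4*x + 1).
Then F(3) - F(0) = (-log(13)) - (0) = -log(13).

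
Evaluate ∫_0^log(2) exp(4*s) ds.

Let u = exp(s), so du = exp(s) ds. When s = 0, u = 1; when s = log(2), u = 2.
The integral becomes ∫ u**3 du from 1 to 2, with antiderivative u**4/4.
Back in s: F(s) = exp(4*s)/4.
Then F(log(2)) - F(0) = (4) - (1/4) = 15/4.

15/4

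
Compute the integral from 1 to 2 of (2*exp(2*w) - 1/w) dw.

-exp(2) - log(2) + exp(4)

An antiderivative is F(w) = exp(2*w) - log(w).
Then F(2) - F(1) = (-log(2) + exp(4)) - (exp(2)) = -exp(2) - log(2) + exp(4).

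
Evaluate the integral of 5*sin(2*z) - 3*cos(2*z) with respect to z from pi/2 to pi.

-5

An antiderivative is F(z) = -3*sin(2*z)/2 - 5*cos(2*z)/2.
Then F(pi) - F(pi/2) = (-5/2) - (5/2) = -5.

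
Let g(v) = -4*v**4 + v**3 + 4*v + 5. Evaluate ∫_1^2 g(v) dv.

By the power rule, an antiderivative is F(v) = -4*v**5/5 + v**4/4 + 2*v**2 + 5*v.
Then F(2) - F(1) = (-18/5) - (129/20) = -201/20.

-201/20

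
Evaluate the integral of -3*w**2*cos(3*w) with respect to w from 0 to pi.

2*pi/3

Integrate by parts twice (u = w^2, dv = -3*cos(3*w) dw).
An antiderivative is F(w) = -w**2*sin(3*w) - 2*w*cos(3*w)/3 + 2*sin(3*w)/9.
Then F(pi) - F(0) = (2*pi/3) - (0) = 2*pi/3.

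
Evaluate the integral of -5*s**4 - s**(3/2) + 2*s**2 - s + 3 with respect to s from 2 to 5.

-6033/2 - 10*sqrt(5) + 8*sqrt(2)/5

By the power rule, an antiderivative is F(s) = -2*s**(5/2)/5 - s**5 + 2*s**3/3 - s**2/2 + 3*s.
Then F(5) - F(2) = (-18235/6 - 10*sqrt(5)) - (-68/3 - 8*sqrt(2)/5) = -6033/2 - 10*sqrt(5) + 8*sqrt(2)/5.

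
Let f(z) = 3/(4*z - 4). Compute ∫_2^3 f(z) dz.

3*log(2)/4

An antiderivative is F(z) = 3*log(4*z - 4)/4.
Then F(3) - F(2) = (9*log(2)/4) - (3*log(2)/2) = 3*log(2)/4.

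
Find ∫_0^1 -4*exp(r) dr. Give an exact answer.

An antiderivative is F(r) = -4*exp(r).
Then F(1) - F(0) = (-4*E) - (-4) = 4 - 4*E.

4 - 4*E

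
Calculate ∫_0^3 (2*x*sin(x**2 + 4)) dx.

-cos(13) + cos(4)

Let u = x**2 + 4, so du = 2*x dx. When x = 0, u = 4; when x = 3, u = 13.
The integral becomes ∫ sin(u) du from 4 to 13, with antiderivative -cos(u).
Back in x: F(x) = -cos(x**2 + 4).
Then F(3) - F(0) = (-cos(13)) - (-cos(4)) = -cos(13) + cos(4).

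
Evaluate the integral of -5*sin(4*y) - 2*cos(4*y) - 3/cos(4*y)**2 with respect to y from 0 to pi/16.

An antiderivative is F(y) = -sin(4*y)/2 + 5*cos(4*y)/4 - 3*tan(4*y)/4.
Then F(pi/16) - F(0) = (-3/4 + 3*sqrt(2)/8) - (5/4) = -2 + 3*sqrt(2)/8.

-2 + 3*sqrt(2)/8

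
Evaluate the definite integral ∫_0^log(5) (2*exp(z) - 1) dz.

An antiderivative is F(z) = -z + 2*exp(z).
Then F(log(5)) - F(0) = (10 - log(5)) - (2) = 8 - log(5).

8 - log(5)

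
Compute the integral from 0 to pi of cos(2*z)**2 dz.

Use the identity cos^2(2*z) = (1 + cos(4*z))/2.
An antiderivative is F(z) = z/2 + sin(4*z)/8.
Then F(pi) - F(0) = (pi/2) - (0) = pi/2.

pi/2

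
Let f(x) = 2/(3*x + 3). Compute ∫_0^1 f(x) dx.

An antiderivative is F(x) = 2*log(3*x + 3)/3.
Then F(1) - F(0) = (2*log(6)/3) - (2*log(3)/3) = 2*log(2)/3.

2*log(2)/3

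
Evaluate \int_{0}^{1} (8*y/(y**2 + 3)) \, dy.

-4*log(3) + 8*log(2)

Let u = y**2 + 3, so du = 2*y dy. When y = 0, u = 3; when y = 1, u = 4.
The integral becomes 4·∫ 1/u du from 3 to 4, with antiderivative 4*log(u).
Back in y: F(y) = 4*log(y**2 + 3).
Then F(1) - F(0) = (8*log(2)) - (log(81)) = -4*log(3) + 8*log(2).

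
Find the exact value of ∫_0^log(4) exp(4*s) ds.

Let u = exp(s), so du = exp(s) ds. When s = 0, u = 1; when s = log(4), u = 4.
The integral becomes ∫ u**3 du from 1 to 4, with antiderivative u**4/4.
Back in s: F(s) = exp(4*s)/4.
Then F(log(4)) - F(0) = (64) - (1/4) = 255/4.

255/4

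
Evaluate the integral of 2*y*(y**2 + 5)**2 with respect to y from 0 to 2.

604/3

Let u = y**2 + 5, so du = 2*y dy. When y = 0, u = 5; when y = 2, u = 9.
The integral becomes ∫ u**2 du from 5 to 9, with antiderivative u**3/3.
Back in y: F(y) = (y**2 + 5)**3/3.
Then F(2) - F(0) = (243) - (125/3) = 604/3.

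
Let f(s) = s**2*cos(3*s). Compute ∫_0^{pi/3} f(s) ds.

Integrate by parts twice (u = s^2, dv = cos(3*s) ds).
An antiderivative is F(s) = s**2*sin(3*s)/3 + 2*s*cos(3*s)/9 - 2*sin(3*s)/27.
Then F(pi/3) - F(0) = (-2*pi/27) - (0) = -2*pi/27.

-2*pi/27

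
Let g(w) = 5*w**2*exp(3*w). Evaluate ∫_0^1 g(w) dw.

Integrate by parts twice (u = w^2, dv = 5*exp(3*w) dw).
An antiderivative is F(w) = (45*w**2 - 30*w + 10)*exp(3*w)/27.
Then F(1) - F(0) = (25*exp(3)/27) - (10/27) = -10/27 + 25*exp(3)/27.

-10/27 + 25*exp(3)/27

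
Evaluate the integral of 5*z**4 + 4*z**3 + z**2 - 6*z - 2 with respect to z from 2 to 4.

3632/3

By the power rule, an antiderivative is F(z) = z**5 + z**4 + z**3/3 - 3*z**2 - 2*z.
Then F(4) - F(2) = (3736/3) - (104/3) = 3632/3.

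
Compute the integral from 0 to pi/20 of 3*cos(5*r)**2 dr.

3/20 + 3*pi/40

Use the identity cos^2(5*r) = (1 + cos(10*r))/2.
An antiderivative is F(r) = 3*r/2 + 3*sin(10*r)/20.
Then F(pi/20) - F(0) = (3/20 + 3*pi/40) - (0) = 3/20 + 3*pi/40.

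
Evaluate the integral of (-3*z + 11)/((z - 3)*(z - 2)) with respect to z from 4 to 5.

-5*log(3) + 7*log(2)

Factor the denominator: z**2 - 5*z + 6 = (z - 2)(z - 3).
Partial fractions: (-3*z + 11)/((z - 3)*(z - 2)) = -5/(z - 2) + 2/(z - 3).
An antiderivative is F(z) = 2*log(z - 3) - 5*log(z - 2).
Then F(5) - F(4) = (-5*log(3) + 2*log(2)) - (-log(32)) = -5*log(3) + 7*log(2).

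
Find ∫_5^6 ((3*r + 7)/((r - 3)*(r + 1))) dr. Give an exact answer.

Factor the denominator: r**2 - 2*r - 3 = (r + 1)(r - 3).
Partial fractions: (3*r + 7)/((r - 3)*(r + 1)) = -1/(r + 1) + 4/(r - 3).
An antiderivative is F(r) = 4*log(r - 3) - log(r + 1).
Then F(6) - F(5) = (log(81/7)) - (log(8/3)) = -3*log(2) - log(7) + 5*log(3).

-3*log(2) - log(7) + 5*log(3)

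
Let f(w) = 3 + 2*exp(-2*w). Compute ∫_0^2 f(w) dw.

7 - exp(-4)

An antiderivative is F(w) = 3*w - exp(-2*w).
Then F(2) - F(0) = (6 - exp(-4)) - (-1) = 7 - exp(-4).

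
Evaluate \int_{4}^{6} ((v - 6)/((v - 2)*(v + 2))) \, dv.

Factor the denominator: v**2 - 4 = (v + 2)(v - 2).
Partial fractions: (v - 6)/((v - 2)*(v + 2)) = 2/(v + 2) - 1/(v - 2).
An antiderivative is F(v) = -log(v - 2) + 2*log(v + 2).
Then F(6) - F(4) = (log(16)) - (log(18)) = log(8/9).

log(8/9)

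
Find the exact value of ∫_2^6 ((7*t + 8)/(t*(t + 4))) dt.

Factor the denominator: t**2 + 4*t = (t + 4)t.
Partial fractions: (7*t + 8)/(t*(t + 4)) = 5/(t + 4) + 2/t.
An antiderivative is F(t) = 2*log(t) + 5*log(t + 4).
Then F(6) - F(2) = (2*log(3) + 7*log(2) + 5*log(5)) - (7*log(2) + 5*log(3)) = -3*log(3) + 5*log(5).

-3*log(3) + 5*log(5)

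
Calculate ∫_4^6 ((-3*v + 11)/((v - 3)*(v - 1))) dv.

Factor the denominator: v**2 - 4*v + 3 = (v - 1)(v - 3).
Partial fractions: (-3*v + 11)/((v - 3)*(v - 1)) = -4/(v - 1) + 1/(v - 3).
An antiderivative is F(v) = log(v - 3) - 4*log(v - 1).
Then F(6) - F(4) = (-4*log(5) + log(3)) - (-log(81)) = -4*log(5) + 5*log(3).

-4*log(5) + 5*log(3)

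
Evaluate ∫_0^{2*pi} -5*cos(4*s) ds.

An antiderivative is F(s) = -5*sin(4*s)/4.
Then F(2*pi) - F(0) = (0) - (0) = 0.

0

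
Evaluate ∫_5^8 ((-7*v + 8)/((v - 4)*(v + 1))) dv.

Factor the denominator: v**2 - 3*v - 4 = (v + 1)(v - 4).
Partial fractions: (-7*v + 8)/((v - 4)*(v + 1)) = -3/(v + 1) - 4/(v - 4).
An antiderivative is F(v) = -4*log(v - 4) - 3*log(v + 1).
Then F(8) - F(5) = (-6*log(3) - 8*log(2)) - (-3*log(3) - 3*log(2)) = -5*log(2) - 3*log(3).

-5*log(2) - 3*log(3)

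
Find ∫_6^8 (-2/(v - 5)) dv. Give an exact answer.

An antiderivative is F(v) = -2*log(v - 5).
Then F(8) - F(6) = (-log(9)) - (0) = -log(9).

-log(9)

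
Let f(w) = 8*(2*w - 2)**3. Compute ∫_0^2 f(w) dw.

0

Let u = 2*w - 2, so du = 2 dw. When w = 0, u = -2; when w = 2, u = 2.
The integral becomes 4·∫ u**3 du from -2 to 2, with antiderivative u**4.
Back in w: F(w) = (2*w - 2)**4.
Then F(2) - F(0) = (16) - (16) = 0.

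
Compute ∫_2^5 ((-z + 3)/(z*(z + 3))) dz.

-7*log(2) + 3*log(5)

Factor the denominator: z**2 + 3*z = (z + 3)z.
Partial fractions: (-z + 3)/(z*(z + 3)) = -2/(z + 3) + 1/z.
An antiderivative is F(z) = log(z) - 2*log(z + 3).
Then F(5) - F(2) = (log(5/64)) - (log(2/25)) = -7*log(2) + 3*log(5).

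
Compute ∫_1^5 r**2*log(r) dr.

Integrate by parts once (u = ln r, dv = r**2 dr).
An antiderivative is F(r) = r**3*(3*log(r) - 1)/9.
Then F(5) - F(1) = (-125/9 + 125*log(5)/3) - (-1/9) = -124/9 + 125*log(5)/3.

-124/9 + 125*log(5)/3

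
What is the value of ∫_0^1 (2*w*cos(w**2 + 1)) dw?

-sin(1) + sin(2)

Let u = w**2 + 1, so du = 2*w dw. When w = 0, u = 1; when w = 1, u = 2.
The integral becomes ∫ cos(u) du from 1 to 2, with antiderivative sin(u).
Back in w: F(w) = sin(w**2 + 1).
Then F(1) - F(0) = (sin(2)) - (sin(1)) = -sin(1) + sin(2).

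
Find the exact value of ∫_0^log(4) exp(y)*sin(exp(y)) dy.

cos(1) - cos(4)

Let u = exp(y), so du = exp(y) dy. When y = 0, u = 1; when y = log(4), u = 4.
The integral becomes ∫ sin(u) du from 1 to 4, with antiderivative -cos(u).
Back in y: F(y) = -cos(exp(y)).
Then F(log(4)) - F(0) = (-cos(4)) - (-cos(1)) = cos(1) - cos(4).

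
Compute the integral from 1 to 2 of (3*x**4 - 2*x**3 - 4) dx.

71/10

By the power rule, an antiderivative is F(x) = 3*x**5/5 - x**4/2 - 4*x.
Then F(2) - F(1) = (16/5) - (-39/10) = 71/10.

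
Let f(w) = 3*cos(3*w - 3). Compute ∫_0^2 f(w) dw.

Let u = 3*w - 3, so du = 3 dw. When w = 0, u = -3; when w = 2, u = 3.
The integral becomes ∫ cos(u) du from -3 to 3, with antiderivative sin(u).
Back in w: F(w) = sin(3*w - 3).
Then F(2) - F(0) = (sin(3)) - (-sin(3)) = 2*sin(3).

2*sin(3)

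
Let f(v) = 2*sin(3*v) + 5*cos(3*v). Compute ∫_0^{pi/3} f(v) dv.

An antiderivative is F(v) = 5*sin(3*v)/3 - 2*cos(3*v)/3.
Then F(pi/3) - F(0) = (2/3) - (-2/3) = 4/3.

4/3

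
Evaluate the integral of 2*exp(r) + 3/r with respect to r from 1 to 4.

-2*exp(1) + 6*log(2) + 2*exp(4)

An antiderivative is F(r) = 2*exp(r) + 3*log(r).
Then F(4) - F(1) = (log(64) + 2*exp(4)) - (2*exp(1)) = -2*exp(1) + 6*log(2) + 2*exp(4).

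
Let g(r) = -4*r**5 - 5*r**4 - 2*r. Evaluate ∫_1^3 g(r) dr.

-2206/3

By the power rule, an antiderivative is F(r) = -2*r**6/3 - r**5 - r**2.
Then F(3) - F(1) = (-738) - (-8/3) = -2206/3.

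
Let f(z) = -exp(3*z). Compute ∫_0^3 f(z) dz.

An antiderivative is F(z) = -exp(3*z)/3.
Then F(3) - F(0) = (-exp(9)/3) - (-1/3) = 1/3 - exp(9)/3.

1/3 - exp(9)/3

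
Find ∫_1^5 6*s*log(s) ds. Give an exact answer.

-36 + 75*log(5)

Integrate by parts once (u = ln s, dv = 6*s ds).
An antiderivative is F(s) = 3*s**2*(2*log(s) - 1)/2.
Then F(5) - F(1) = (-75/2 + 75*log(5)) - (-3/2) = -36 + 75*log(5).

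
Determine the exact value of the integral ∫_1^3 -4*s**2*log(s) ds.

104/9 - 36*log(3)

Integrate by parts once (u = ln s, dv = -4*s**2 ds).
An antiderivative is F(s) = -4*s**3*(3*log(s) - 1)/9.
Then F(3) - F(1) = (12 - 36*log(3)) - (4/9) = 104/9 - 36*log(3).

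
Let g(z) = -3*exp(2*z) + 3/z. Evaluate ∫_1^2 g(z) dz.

An antiderivative is F(z) = -3*exp(2*z)/2 + 3*log(z).
Then F(2) - F(1) = (-3*exp(4)/2 + log(8)) - (-3*exp(2)/2) = -3*exp(4)/2 + log(8) + 3*exp(2)/2.

-3*exp(4)/2 + log(8) + 3*exp(2)/2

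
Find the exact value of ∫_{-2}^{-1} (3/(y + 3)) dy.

log(8)

An antiderivative is F(y) = 3*log(y + 3).
Then F(-1) - F(-2) = (log(8)) - (0) = log(8).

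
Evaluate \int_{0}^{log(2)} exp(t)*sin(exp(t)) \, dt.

Let u = exp(t), so du = exp(t) dt. When t = 0, u = 1; when t = log(2), u = 2.
The integral becomes ∫ sin(u) du from 1 to 2, with antiderivative -cos(u).
Back in t: F(t) = -cos(exp(t)).
Then F(log(2)) - F(0) = (-cos(2)) - (-cos(1)) = -cos(2) + cos(1).

-cos(2) + cos(1)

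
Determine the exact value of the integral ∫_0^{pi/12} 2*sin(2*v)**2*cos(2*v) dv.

Let u = sin(2*v), so du = 2*cos(2*v) dv. When v = 0, u = 0; when v = pi/12, u = 1/2.
The integral becomes ∫ u**2 du from 0 to 1/2, with antiderivative u**3/3.
Back in v: F(v) = sin(2*v)**3/3.
Then F(pi/12) - F(0) = (1/24) - (0) = 1/24.

1/24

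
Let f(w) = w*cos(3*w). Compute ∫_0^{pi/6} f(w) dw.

-1/9 + pi/18

Integrate by parts once (u = w, dv = cos(3*w) dw).
An antiderivative is F(w) = w*sin(3*w)/3 + cos(3*w)/9.
Then F(pi/6) - F(0) = (pi/18) - (1/9) = -1/9 + pi/18.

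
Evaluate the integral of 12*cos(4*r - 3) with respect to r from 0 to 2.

3*sin(5) + 3*sin(3)

Let u = 4*r - 3, so du = 4 dr. When r = 0, u = -3; when r = 2, u = 5.
The integral becomes 3·∫ cos(u) du from -3 to 5, with antiderivative 3*sin(u).
Back in r: F(r) = 3*sin(4*r - 3).
Then F(2) - F(0) = (3*sin(5)) - (-3*sin(3)) = 3*sin(5) + 3*sin(3).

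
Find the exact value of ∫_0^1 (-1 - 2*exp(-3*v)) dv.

-5/3 + 2*exp(-3)/3

An antiderivative is F(v) = -v + 2*exp(-3*v)/3.
Then F(1) - F(0) = (-1 + 2*exp(-3)/3) - (2/3) = -5/3 + 2*exp(-3)/3.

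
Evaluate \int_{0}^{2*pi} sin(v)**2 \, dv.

Use the identity sin^2(v) = (1 - cos(2*v))/2.
An antiderivative is F(v) = v/2 - sin(2*v)/4.
Then F(2*pi) - F(0) = (pi) - (0) = pi.

pi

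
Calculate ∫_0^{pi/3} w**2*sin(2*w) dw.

-3/8 + pi**2/36 + sqrt(3)*pi/12

Integrate by parts twice (u = w^2, dv = sin(2*w) dw).
An antiderivative is F(w) = -w**2*cos(2*w)/2 + w*sin(2*w)/2 + cos(2*w)/4.
Then F(pi/3) - F(0) = (-1/8 + pi**2/36 + sqrt(3)*pi/12) - (1/4) = -3/8 + pi**2/36 + sqrt(3)*pi/12.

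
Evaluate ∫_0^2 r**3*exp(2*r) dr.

3/8 + 17*exp(4)/8

Integrate by parts 3 times (u = r^3, dv = exp(2*r) dr).
An antiderivative is F(r) = (4*r**3 - 6*r**2 + 6*r - 3)*exp(2*r)/8.
Then F(2) - F(0) = (17*exp(4)/8) - (-3/8) = 3/8 + 17*exp(4)/8.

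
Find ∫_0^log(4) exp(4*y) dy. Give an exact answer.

Let u = exp(y), so du = exp(y) dy. When y = 0, u = 1; when y = log(4), u = 4.
The integral becomes ∫ u**3 du from 1 to 4, with antiderivative u**4/4.
Back in y: F(y) = exp(4*y)/4.
Then F(log(4)) - F(0) = (64) - (1/4) = 255/4.

255/4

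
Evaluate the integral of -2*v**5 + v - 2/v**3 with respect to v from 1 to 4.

By the power rule, an antiderivative is F(v) = -v**6/3 + v**2/2 + v**(-2).
Then F(4) - F(1) = (-65149/48) - (7/6) = -21735/16.

-21735/16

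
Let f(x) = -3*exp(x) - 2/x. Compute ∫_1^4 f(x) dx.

-3*exp(4) - log(16) + 3*exp(1)

An antiderivative is F(x) = -3*exp(x) - 2*log(x).
Then F(4) - F(1) = (-3*exp(4) - log(16)) - (-3*exp(1)) = -3*exp(4) - log(16) + 3*exp(1).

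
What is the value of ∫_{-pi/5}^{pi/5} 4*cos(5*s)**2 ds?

Use the identity cos^2(5*s) = (1 + cos(10*s))/2.
An antiderivative is F(s) = 2*s + sin(10*s)/5.
Then F(pi/5) - F(-pi/5) = (2*pi/5) - (-2*pi/5) = 4*pi/5.

4*pi/5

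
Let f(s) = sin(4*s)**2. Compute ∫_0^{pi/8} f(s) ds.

Use the identity sin^2(4*s) = (1 - cos(8*s))/2.
An antiderivative is F(s) = s/2 - sin(8*s)/16.
Then F(pi/8) - F(0) = (pi/16) - (0) = pi/16.

pi/16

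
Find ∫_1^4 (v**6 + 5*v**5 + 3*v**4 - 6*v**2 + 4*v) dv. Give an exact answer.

438951/70

By the power rule, an antiderivative is F(v) = v**7/7 + 5*v**6/6 + 3*v**5/5 - 2*v**3 + 2*v**2.
Then F(4) - F(1) = (658592/105) - (331/210) = 438951/70.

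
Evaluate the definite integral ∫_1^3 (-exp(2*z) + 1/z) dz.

-exp(6)/2 + log(3) + exp(2)/2

An antiderivative is F(z) = -exp(2*z)/2 + log(z).
Then F(3) - F(1) = (-exp(6)/2 + log(3)) - (-exp(2)/2) = -exp(6)/2 + log(3) + exp(2)/2.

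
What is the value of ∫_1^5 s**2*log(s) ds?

-124/9 + 125*log(5)/3

Integrate by parts once (u = ln s, dv = s**2 ds).
An antiderivative is F(s) = s**3*(3*log(s) - 1)/9.
Then F(5) - F(1) = (-125/9 + 125*log(5)/3) - (-1/9) = -124/9 + 125*log(5)/3.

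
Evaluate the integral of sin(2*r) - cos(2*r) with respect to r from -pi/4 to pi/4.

An antiderivative is F(r) = -sin(2*r)/2 - cos(2*r)/2.
Then F(pi/4) - F(-pi/4) = (-1/2) - (1/2) = -1.

-1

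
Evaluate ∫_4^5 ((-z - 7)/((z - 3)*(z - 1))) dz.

Factor the denominator: z**2 - 4*z + 3 = (z - 1)(z - 3).
Partial fractions: (-z - 7)/((z - 3)*(z - 1)) = 4/(z - 1) - 5/(z - 3).
An antiderivative is F(z) = -5*log(z - 3) + 4*log(z - 1).
Then F(5) - F(4) = (log(8)) - (log(81)) = log(8/81).

log(8/81)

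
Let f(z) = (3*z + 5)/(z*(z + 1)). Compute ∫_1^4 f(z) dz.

Factor the denominator: z**2 + z = (z + 1)z.
Partial fractions: (3*z + 5)/(z*(z + 1)) = -2/(z + 1) + 5/z.
An antiderivative is F(z) = 5*log(z) - 2*log(z + 1).
Then F(4) - F(1) = (-2*log(5) + 10*log(2)) - (-log(4)) = -2*log(5) + 12*log(2).

-2*log(5) + 12*log(2)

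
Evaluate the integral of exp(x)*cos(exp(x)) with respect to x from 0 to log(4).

Let u = exp(x), so du = exp(x) dx. When x = 0, u = 1; when x = log(4), u = 4.
The integral becomes ∫ cos(u) du from 1 to 4, with antiderivative sin(u).
Back in x: F(x) = sin(exp(x)).
Then F(log(4)) - F(0) = (sin(4)) - (sin(1)) = -sin(1) + sin(4).

-sin(1) + sin(4)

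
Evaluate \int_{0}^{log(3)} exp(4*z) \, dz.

20

Let u = exp(z), so du = exp(z) dz. When z = 0, u = 1; when z = log(3), u = 3.
The integral becomes ∫ u**3 du from 1 to 3, with antiderivative u**4/4.
Back in z: F(z) = exp(4*z)/4.
Then F(log(3)) - F(0) = (81/4) - (1/4) = 20.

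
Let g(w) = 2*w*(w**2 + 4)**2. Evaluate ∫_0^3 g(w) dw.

Let u = w**2 + 4, so du = 2*w dw. When w = 0, u = 4; when w = 3, u = 13.
The integral becomes ∫ u**2 du from 4 to 13, with antiderivative u**3/3.
Back in w: F(w) = (w**2 + 4)**3/3.
Then F(3) - F(0) = (2197/3) - (64/3) = 711.

711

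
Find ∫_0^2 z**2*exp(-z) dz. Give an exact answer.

Integrate by parts twice (u = z^2, dv = exp(-z) dz).
An antiderivative is F(z) = (-z**2 - 2*z - 2)*exp(-z).
Then F(2) - F(0) = (-10*exp(-2)) - (-2) = 2 - 10*exp(-2).

2 - 10*exp(-2)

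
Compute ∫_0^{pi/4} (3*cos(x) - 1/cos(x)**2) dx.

-1 + 3*sqrt(2)/2

An antiderivative is F(x) = 3*sin(x) - tan(x).
Then F(pi/4) - F(0) = (-1 + 3*sqrt(2)/2) - (0) = -1 + 3*sqrt(2)/2.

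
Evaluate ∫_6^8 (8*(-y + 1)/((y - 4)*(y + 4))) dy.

Factor the denominator: y**2 - 16 = (y + 4)(y - 4).
Partial fractions: 8*(-y + 1)/((y - 4)*(y + 4)) = -5/(y + 4) - 3/(y - 4).
An antiderivative is F(y) = -3*log(y - 4) - 5*log(y + 4).
Then F(8) - F(6) = (-16*log(2) - 5*log(3)) - (-5*log(5) - 8*log(2)) = -8*log(2) - 5*log(3) + 5*log(5).

-8*log(2) - 5*log(3) + 5*log(5)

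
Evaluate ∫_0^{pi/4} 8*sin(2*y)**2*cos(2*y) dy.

Let u = sin(2*y), so du = 2*cos(2*y) dy. When y = 0, u = 0; when y = pi/4, u = 1.
The integral becomes 4·∫ u**2 du from 0 to 1, with antiderivative 4*u**3/3.
Back in y: F(y) = 4*sin(2*y)**3/3.
Then F(pi/4) - F(0) = (4/3) - (0) = 4/3.

4/3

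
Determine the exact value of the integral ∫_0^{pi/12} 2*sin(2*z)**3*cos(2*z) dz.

Let u = sin(2*z), so du = 2*cos(2*z) dz. When z = 0, u = 0; when z = pi/12, u = 1/2.
The integral becomes ∫ u**3 du from 0 to 1/2, with antiderivative u**4/4.
Back in z: F(z) = sin(2*z)**4/4.
Then F(pi/12) - F(0) = (1/64) - (0) = 1/64.

1/64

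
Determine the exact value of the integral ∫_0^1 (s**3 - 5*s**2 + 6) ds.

55/12

By the power rule, an antiderivative is F(s) = s**4/4 - 5*s**3/3 + 6*s.
Then F(1) - F(0) = (55/12) - (0) = 55/12.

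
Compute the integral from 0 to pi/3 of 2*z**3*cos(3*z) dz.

8/27 - 2*pi**2/27

Integrate by parts 3 times (u = z^3, dv = 2*cos(3*z) dz).
An antiderivative is F(z) = 2*z**3*sin(3*z)/3 + 2*z**2*cos(3*z)/3 - 4*z*sin(3*z)/9 - 4*cos(3*z)/27.
Then F(pi/3) - F(0) = (4/27 - 2*pi**2/27) - (-4/27) = 8/27 - 2*pi**2/27.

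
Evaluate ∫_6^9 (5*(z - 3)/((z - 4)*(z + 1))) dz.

Factor the denominator: z**2 - 3*z - 4 = (z + 1)(z - 4).
Partial fractions: 5*(z - 3)/((z - 4)*(z + 1)) = 4/(z + 1) + 1/(z - 4).
An antiderivative is F(z) = log(z - 4) + 4*log(z + 1).
Then F(9) - F(6) = (4*log(2) + 5*log(5)) - (log(2) + 4*log(7)) = -4*log(7) + 3*log(2) + 5*log(5).

-4*log(7) + 3*log(2) + 5*log(5)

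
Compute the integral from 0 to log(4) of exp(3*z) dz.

Let u = exp(z), so du = exp(z) dz. When z = 0, u = 1; when z = log(4), u = 4.
The integral becomes ∫ u**2 du from 1 to 4, with antiderivative u**3/3.
Back in z: F(z) = exp(3*z)/3.
Then F(log(4)) - F(0) = (64/3) - (1/3) = 21.

21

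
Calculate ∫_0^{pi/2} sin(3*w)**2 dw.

Use the identity sin^2(3*w) = (1 - cos(6*w))/2.
An antiderivative is F(w) = w/2 - sin(6*w)/12.
Then F(pi/2) - F(0) = (pi/4) - (0) = pi/4.

pi/4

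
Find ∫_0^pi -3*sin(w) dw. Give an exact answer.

An antiderivative is F(w) = 3*cos(w).
Then F(pi) - F(0) = (-3) - (3) = -6.

-6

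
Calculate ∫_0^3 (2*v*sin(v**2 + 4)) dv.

Let u = v**2 + 4, so du = 2*v dv. When v = 0, u = 4; when v = 3, u = 13.
The integral becomes ∫ sin(u) du from 4 to 13, with antiderivative -cos(u).
Back in v: F(v) = -cos(v**2 + 4).
Then F(3) - F(0) = (-cos(13)) - (-cos(4)) = -cos(13) + cos(4).

-cos(13) + cos(4)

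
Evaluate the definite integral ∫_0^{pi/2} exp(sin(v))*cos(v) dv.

Let u = sin(v), so du = cos(v) dv. When v = 0, u = 0; when v = pi/2, u = 1.
The integral becomes ∫ exp(u) du from 0 to 1, with antiderivative exp(u).
Back in v: F(v) = exp(sin(v)).
Then F(pi/2) - F(0) = (E) - (1) = -1 + E.

-1 + E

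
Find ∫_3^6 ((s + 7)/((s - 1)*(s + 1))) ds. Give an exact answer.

-3*log(7) + 2*log(2) + 4*log(5)

Factor the denominator: s**2 - 1 = (s + 1)(s - 1).
Partial fractions: (s + 7)/((s - 1)*(s + 1)) = -3/(s + 1) + 4/(s - 1).
An antiderivative is F(s) = 4*log(s - 1) - 3*log(s + 1).
Then F(6) - F(3) = (-3*log(7) + 4*log(5)) - (-log(4)) = -3*log(7) + 2*log(2) + 4*log(5).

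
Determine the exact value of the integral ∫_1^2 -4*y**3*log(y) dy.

15/4 - 16*log(2)

Integrate by parts once (u = ln y, dv = -4*y**3 dy).
An antiderivative is F(y) = -y**4*(4*log(y) - 1)/4.
Then F(2) - F(1) = (4 - 16*log(2)) - (1/4) = 15/4 - 16*log(2).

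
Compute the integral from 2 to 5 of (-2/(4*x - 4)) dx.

An antiderivative is F(x) = -log(4*x - 4)/2.
Then F(5) - F(2) = (-log(4)) - (-log(2)) = -log(2).

-log(2)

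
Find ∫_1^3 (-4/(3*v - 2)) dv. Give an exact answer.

An antiderivative is F(v) = -4*log(3*v - 2)/3.
Then F(3) - F(1) = (-4*log(7)/3) - (0) = -4*log(7)/3.

-4*log(7)/3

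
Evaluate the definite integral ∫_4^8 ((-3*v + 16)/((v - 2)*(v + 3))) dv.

-5*log(11) + 2*log(3) + 5*log(7)

Factor the denominator: v**2 + v - 6 = (v + 3)(v - 2).
Partial fractions: (-3*v + 16)/((v - 2)*(v + 3)) = -5/(v + 3) + 2/(v - 2).
An antiderivative is F(v) = 2*log(v - 2) - 5*log(v + 3).
Then F(8) - F(4) = (-5*log(11) + 2*log(2) + 2*log(3)) - (-5*log(7) + 2*log(2)) = -5*log(11) + 2*log(3) + 5*log(7).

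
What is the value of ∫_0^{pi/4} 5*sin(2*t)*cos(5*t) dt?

Use the identity sin(2*t)cos(5*t) = [sin(7*t) + sin(-3*t)]/2.
An antiderivative is F(t) = 5*cos(3*t)/6 - 5*cos(7*t)/14.
Then F(pi/4) - F(0) = (-25*sqrt(2)/42) - (10/21) = -25*sqrt(2)/42 - 10/21.

-25*sqrt(2)/42 - 10/21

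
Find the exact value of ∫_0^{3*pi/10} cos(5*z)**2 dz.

3*pi/20

Use the identity cos^2(5*z) = (1 + cos(10*z))/2.
An antiderivative is F(z) = z/2 + sin(10*z)/20.
Then F(3*pi/10) - F(0) = (3*pi/20) - (0) = 3*pi/20.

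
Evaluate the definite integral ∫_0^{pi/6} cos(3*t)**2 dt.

pi/12

Use the identity cos^2(3*t) = (1 + cos(6*t))/2.
An antiderivative is F(t) = t/2 + sin(6*t)/12.
Then F(pi/6) - F(0) = (pi/12) - (0) = pi/12.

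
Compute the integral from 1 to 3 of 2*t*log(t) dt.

-4 + 9*log(3)

Integrate by parts once (u = ln t, dv = 2*t dt).
An antiderivative is F(t) = t**2*(2*log(t) - 1)/2.
Then F(3) - F(1) = (-9/2 + 9*log(3)) - (-1/2) = -4 + 9*log(3).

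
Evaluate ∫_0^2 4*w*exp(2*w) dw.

Integrate by parts once (u = w, dv = 4*exp(2*w) dw).
An antiderivative is F(w) = (2*w - 1)*exp(2*w).
Then F(2) - F(0) = (3*exp(4)) - (-1) = 1 + 3*exp(4).

1 + 3*exp(4)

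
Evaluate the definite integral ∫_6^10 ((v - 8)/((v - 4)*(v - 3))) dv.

Factor the denominator: v**2 - 7*v + 12 = (v - 3)(v - 4).
Partial fractions: (v - 8)/((v - 4)*(v - 3)) = 5/(v - 3) - 4/(v - 4).
An antiderivative is F(v) = -4*log(v - 4) + 5*log(v - 3).
Then F(10) - F(6) = (-4*log(3) - 4*log(2) + 5*log(7)) - (-4*log(2) + 5*log(3)) = -9*log(3) + 5*log(7).

-9*log(3) + 5*log(7)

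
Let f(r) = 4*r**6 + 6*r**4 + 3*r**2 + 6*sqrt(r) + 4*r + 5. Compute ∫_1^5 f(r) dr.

By the power rule, an antiderivative is F(r) = 4*r**7/7 + 6*r**5/5 + 4*r**(3/2) + r**3 + 2*r**2 + 5*r.
Then F(5) - F(1) = (20*sqrt(5) + 340150/7) - (482/35) = 20*sqrt(5) + 1700268/35.

20*sqrt(5) + 1700268/35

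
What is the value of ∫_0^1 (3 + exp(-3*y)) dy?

10/3 - exp(-3)/3

An antiderivative is F(y) = 3*y - exp(-3*y)/3.
Then F(1) - F(0) = (3 - exp(-3)/3) - (-1/3) = 10/3 - exp(-3)/3.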